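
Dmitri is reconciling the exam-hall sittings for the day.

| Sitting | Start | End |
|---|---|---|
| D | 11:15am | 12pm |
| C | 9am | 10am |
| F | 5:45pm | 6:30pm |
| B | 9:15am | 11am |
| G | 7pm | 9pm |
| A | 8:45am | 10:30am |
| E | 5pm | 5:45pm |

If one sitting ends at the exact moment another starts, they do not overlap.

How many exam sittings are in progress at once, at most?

3

Sweep the timeline, counting +1 at each start and −1 at each end (ends before starts at a tie):
8:45am start A → 1
9am start C → 2
9:15am start B → 3
10am end C → 2
10:30am end A → 1
11am end B → 0
11:15am start D → 1
12pm end D → 0
5pm start E → 1
5:45pm end E → 0
5:45pm start F → 1
6:30pm end F → 0
7pm start G → 1
9pm end G → 0
Peak is 3, at 9:15am (A, B, C).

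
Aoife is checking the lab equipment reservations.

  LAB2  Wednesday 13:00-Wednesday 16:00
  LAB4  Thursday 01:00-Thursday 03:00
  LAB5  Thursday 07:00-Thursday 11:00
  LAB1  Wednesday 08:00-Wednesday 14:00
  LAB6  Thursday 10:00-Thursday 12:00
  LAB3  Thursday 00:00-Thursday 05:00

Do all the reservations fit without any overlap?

Sorted by start: LAB1, LAB2, LAB3, LAB4, LAB5, LAB6.
LAB2 starts before LAB1 ends → LAB1 and LAB2 overlap.
That's a conflict, so the schedule is not conflict-free.

No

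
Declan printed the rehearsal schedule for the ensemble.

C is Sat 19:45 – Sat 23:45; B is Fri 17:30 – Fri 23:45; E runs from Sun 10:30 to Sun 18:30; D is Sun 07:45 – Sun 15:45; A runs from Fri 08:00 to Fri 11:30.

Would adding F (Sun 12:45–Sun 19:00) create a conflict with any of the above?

Yes — it overlaps D, E

A: ends Fri 11:30 at or before F starts Sun 12:45 → clear.
B: ends Fri 23:45 at or before F starts Sun 12:45 → clear.
C: ends Sat 23:45 at or before F starts Sun 12:45 → clear.
D: starts Sun 07:45 before F ends Sun 19:00, and ends Sun 15:45 after F starts Sun 12:45 → overlap.
E: starts Sun 10:30 before F ends Sun 19:00, and ends Sun 18:30 after F starts Sun 12:45 → overlap.
F overlaps D, E.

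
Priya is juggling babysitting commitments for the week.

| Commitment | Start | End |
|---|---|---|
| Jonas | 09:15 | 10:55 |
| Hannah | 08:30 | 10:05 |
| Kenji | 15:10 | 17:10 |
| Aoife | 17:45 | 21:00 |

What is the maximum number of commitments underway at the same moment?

Walk through starts and ends in time order (an end at T is processed before a start at T):
08:30 start Hannah → 1
09:15 start Jonas → 2
10:05 end Hannah → 1
10:55 end Jonas → 0
15:10 start Kenji → 1
17:10 end Kenji → 0
17:45 start Aoife → 1
21:00 end Aoife → 0
Peak is 2, at 09:15 (Hannah, Jonas).

2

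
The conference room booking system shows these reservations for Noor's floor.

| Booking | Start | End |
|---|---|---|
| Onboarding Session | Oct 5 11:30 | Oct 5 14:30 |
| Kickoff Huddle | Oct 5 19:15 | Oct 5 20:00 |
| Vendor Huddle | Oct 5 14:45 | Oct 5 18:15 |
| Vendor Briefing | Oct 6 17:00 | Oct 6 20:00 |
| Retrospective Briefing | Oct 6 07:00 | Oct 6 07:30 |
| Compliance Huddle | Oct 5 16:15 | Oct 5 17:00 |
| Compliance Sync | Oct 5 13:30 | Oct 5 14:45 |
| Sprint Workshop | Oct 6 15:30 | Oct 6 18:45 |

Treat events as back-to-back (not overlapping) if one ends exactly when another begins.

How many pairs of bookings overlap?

Sorted by start: Onboarding Session, Compliance Sync, Vendor Huddle, Compliance Huddle, Kickoff Huddle, Retrospective Briefing, Sprint Workshop, Vendor Briefing.
Compliance Sync starts before Onboarding Session ends → Onboarding Session and Compliance Sync overlap.
Vendor Huddle starts after Onboarding Session ends, so Onboarding Session has no further overlaps.
Vendor Huddle starts exactly when Compliance Sync ends (back-to-back, no overlap), so Compliance Sync has no further overlaps.
Compliance Huddle starts before Vendor Huddle ends → Vendor Huddle and Compliance Huddle overlap.
Kickoff Huddle starts after Vendor Huddle ends, so Vendor Huddle has no further overlaps.
Kickoff Huddle starts after Compliance Huddle ends, so Compliance Huddle has no further overlaps.
Retrospective Briefing starts after Kickoff Huddle ends, so Kickoff Huddle has no further overlaps.
Sprint Workshop starts after Retrospective Briefing ends, so Retrospective Briefing has no further overlaps.
Vendor Briefing starts before Sprint Workshop ends → Sprint Workshop and Vendor Briefing overlap.
Overlapping pairs: Compliance Huddle & Vendor Huddle, Compliance Sync & Onboarding Session, Sprint Workshop & Vendor Briefing — 3 in total.

3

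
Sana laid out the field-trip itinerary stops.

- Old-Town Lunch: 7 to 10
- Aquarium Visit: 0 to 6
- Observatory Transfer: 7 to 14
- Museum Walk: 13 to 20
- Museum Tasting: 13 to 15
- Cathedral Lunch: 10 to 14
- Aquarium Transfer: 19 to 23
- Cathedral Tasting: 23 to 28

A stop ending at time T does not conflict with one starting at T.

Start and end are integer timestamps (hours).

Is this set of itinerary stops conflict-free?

No

Sorted by start: Aquarium Visit, Old-Town Lunch, Observatory Transfer, Cathedral Lunch, Museum Walk, Museum Tasting, Aquarium Transfer, Cathedral Tasting.
Old-Town Lunch starts after Aquarium Visit ends — done with Aquarium Visit.
Observatory Transfer starts before Old-Town Lunch ends → Old-Town Lunch and Observatory Transfer overlap.
That's a conflict, so the schedule is not conflict-free.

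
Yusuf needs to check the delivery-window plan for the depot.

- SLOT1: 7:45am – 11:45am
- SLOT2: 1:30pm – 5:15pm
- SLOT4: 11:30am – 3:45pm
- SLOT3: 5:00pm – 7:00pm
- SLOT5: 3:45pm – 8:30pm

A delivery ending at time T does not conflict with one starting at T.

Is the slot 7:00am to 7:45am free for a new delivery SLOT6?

SLOT1: starts 7:45am at or after SLOT6 ends 7:45am → clear.
SLOT4: starts 11:30am at or after SLOT6 ends 7:45am → clear.
SLOT2: starts 1:30pm at or after SLOT6 ends 7:45am → clear.
SLOT5: starts 3:45pm at or after SLOT6 ends 7:45am → clear.
SLOT3: starts 5:00pm at or after SLOT6 ends 7:45am → clear.

Yes — the slot is free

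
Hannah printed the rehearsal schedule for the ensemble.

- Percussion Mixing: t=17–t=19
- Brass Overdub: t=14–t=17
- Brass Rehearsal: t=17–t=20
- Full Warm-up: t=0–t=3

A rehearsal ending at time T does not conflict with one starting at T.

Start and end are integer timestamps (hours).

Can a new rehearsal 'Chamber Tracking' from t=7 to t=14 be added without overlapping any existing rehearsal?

Yes — the slot is free

Full Warm-up: ends t=3 at or before Chamber Tracking starts t=7 → clear.
Brass Overdub: starts t=14 at or after Chamber Tracking ends t=14 → clear.
Brass Rehearsal: starts t=17 at or after Chamber Tracking ends t=14 → clear.
Percussion Mixing: starts t=17 at or after Chamber Tracking ends t=14 → clear.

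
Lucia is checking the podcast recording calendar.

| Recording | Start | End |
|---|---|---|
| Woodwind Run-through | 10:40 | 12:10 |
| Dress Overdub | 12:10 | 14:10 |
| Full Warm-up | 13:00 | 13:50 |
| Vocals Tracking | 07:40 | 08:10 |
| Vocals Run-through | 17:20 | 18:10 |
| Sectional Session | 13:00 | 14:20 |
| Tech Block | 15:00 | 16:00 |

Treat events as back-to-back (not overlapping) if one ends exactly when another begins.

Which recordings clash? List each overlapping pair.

Dress Overdub & Full Warm-up, Dress Overdub & Sectional Session, Full Warm-up & Sectional Session

Sorted by start: Vocals Tracking, Woodwind Run-through, Dress Overdub, Sectional Session, Full Warm-up, Tech Block, Vocals Run-through.
Woodwind Run-through starts after Vocals Tracking ends, so Vocals Tracking has no further overlaps.
Dress Overdub starts exactly when Woodwind Run-through ends (back-to-back, no overlap), so Woodwind Run-through has no further overlaps.
Sectional Session starts before Dress Overdub ends → Dress Overdub and Sectional Session overlap.
Full Warm-up starts before Dress Overdub ends → Dress Overdub and Full Warm-up overlap.
Tech Block starts after Dress Overdub ends, so Dress Overdub has no further overlaps.
Full Warm-up starts before Sectional Session ends → Sectional Session and Full Warm-up overlap.
Tech Block starts after Sectional Session ends, so Sectional Session has no further overlaps.
Tech Block starts after Full Warm-up ends, so Full Warm-up has no further overlaps.
Vocals Run-through starts after Tech Block ends.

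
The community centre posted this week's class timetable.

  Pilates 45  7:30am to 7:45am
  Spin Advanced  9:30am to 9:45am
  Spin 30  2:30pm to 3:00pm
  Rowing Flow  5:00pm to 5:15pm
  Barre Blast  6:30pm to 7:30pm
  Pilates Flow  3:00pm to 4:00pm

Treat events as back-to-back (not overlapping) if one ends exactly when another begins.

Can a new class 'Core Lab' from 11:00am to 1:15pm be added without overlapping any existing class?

Yes — the slot is free

Pilates 45: ends 7:45am at or before Core Lab starts 11:00am → clear.
Spin Advanced: ends 9:45am at or before Core Lab starts 11:00am → clear.
Spin 30: starts 2:30pm at or after Core Lab ends 1:15pm → clear.
Pilates Flow: starts 3:00pm at or after Core Lab ends 1:15pm → clear.
Rowing Flow: starts 5:00pm at or after Core Lab ends 1:15pm → clear.
Barre Blast: starts 6:30pm at or after Core Lab ends 1:15pm → clear.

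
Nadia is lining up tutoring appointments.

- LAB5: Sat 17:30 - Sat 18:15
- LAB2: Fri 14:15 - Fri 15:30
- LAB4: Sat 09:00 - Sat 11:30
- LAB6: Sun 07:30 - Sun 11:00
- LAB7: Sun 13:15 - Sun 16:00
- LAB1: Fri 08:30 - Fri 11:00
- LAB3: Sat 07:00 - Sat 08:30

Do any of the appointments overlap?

Sorted by start: LAB1, LAB2, LAB3, LAB4, LAB5, LAB6, LAB7.
LAB2 starts after LAB1 ends — done with LAB1.
LAB3 starts after LAB2 ends — done with LAB2.
LAB4 starts after LAB3 ends — done with LAB3.
LAB5 starts after LAB4 ends — done with LAB4.
LAB6 starts after LAB5 ends — done with LAB5.
LAB7 starts after LAB6 ends.
Every pair is clear; the schedule has no overlaps.

No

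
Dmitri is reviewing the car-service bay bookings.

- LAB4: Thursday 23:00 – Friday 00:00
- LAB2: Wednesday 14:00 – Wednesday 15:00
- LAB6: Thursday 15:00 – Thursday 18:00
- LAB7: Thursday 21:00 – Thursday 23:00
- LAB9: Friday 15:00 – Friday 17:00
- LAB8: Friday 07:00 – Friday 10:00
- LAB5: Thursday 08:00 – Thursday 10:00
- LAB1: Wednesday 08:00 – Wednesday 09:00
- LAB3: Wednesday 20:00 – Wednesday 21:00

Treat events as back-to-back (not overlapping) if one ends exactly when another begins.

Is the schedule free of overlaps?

Yes

Sorted by start: LAB1, LAB2, LAB3, LAB5, LAB6, LAB7, LAB4, LAB8, LAB9.
LAB2 starts after LAB1 ends, so LAB1 has no further overlaps.
LAB3 starts after LAB2 ends, so LAB2 has no further overlaps.
LAB5 starts after LAB3 ends, so LAB3 has no further overlaps.
LAB6 starts after LAB5 ends, so LAB5 has no further overlaps.
LAB7 starts after LAB6 ends, so LAB6 has no further overlaps.
LAB4 starts exactly when LAB7 ends (back-to-back, no overlap), so LAB7 has no further overlaps.
LAB8 starts after LAB4 ends, so LAB4 has no further overlaps.
LAB9 starts after LAB8 ends.
Every pair is clear; the schedule has no overlaps.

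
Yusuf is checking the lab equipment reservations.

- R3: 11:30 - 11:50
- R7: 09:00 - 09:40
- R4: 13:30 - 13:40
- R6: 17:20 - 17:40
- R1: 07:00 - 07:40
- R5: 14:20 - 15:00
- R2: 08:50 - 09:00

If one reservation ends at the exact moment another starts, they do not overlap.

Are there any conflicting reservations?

No

Sorted by start: R1, R2, R7, R3, R4, R5, R6.
R2 starts after R1 ends, so R1 has no further overlaps.
R7 starts exactly when R2 ends (back-to-back, no overlap), so R2 has no further overlaps.
R3 starts after R7 ends, so R7 has no further overlaps.
R4 starts after R3 ends, so R3 has no further overlaps.
R5 starts after R4 ends, so R4 has no further overlaps.
R6 starts after R5 ends.
Every pair is clear; the schedule has no overlaps.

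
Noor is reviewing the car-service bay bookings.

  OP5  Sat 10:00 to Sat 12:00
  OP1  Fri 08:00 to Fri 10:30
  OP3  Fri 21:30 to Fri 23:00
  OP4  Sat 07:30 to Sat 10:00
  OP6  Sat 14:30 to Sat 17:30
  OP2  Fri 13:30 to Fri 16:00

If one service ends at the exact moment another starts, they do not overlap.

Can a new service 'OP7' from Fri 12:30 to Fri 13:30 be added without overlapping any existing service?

OP1: ends Fri 10:30 at or before OP7 starts Fri 12:30 → clear.
OP2: starts Fri 13:30 at or after OP7 ends Fri 13:30 → clear.
OP3: starts Fri 21:30 at or after OP7 ends Fri 13:30 → clear.
OP4: starts Sat 07:30 at or after OP7 ends Fri 13:30 → clear.
OP5: starts Sat 10:00 at or after OP7 ends Fri 13:30 → clear.
OP6: starts Sat 14:30 at or after OP7 ends Fri 13:30 → clear.

Yes — the slot is free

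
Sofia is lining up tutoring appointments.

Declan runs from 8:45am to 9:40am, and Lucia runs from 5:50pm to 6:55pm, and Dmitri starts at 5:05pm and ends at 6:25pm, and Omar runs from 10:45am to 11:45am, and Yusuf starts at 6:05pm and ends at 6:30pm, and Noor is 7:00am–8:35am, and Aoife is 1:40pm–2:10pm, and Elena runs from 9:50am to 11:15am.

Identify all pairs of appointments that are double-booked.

Dmitri & Lucia, Dmitri & Yusuf, Elena & Omar, Lucia & Yusuf

Sorted by start: Noor, Declan, Elena, Omar, Aoife, Dmitri, Lucia, Yusuf.
Declan starts after Noor ends; Noor is clear from here.
Elena starts after Declan ends; Declan is clear from here.
Omar starts before Elena ends → Elena and Omar overlap.
Aoife starts after Elena ends; Elena is clear from here.
Aoife starts after Omar ends; Omar is clear from here.
Dmitri starts after Aoife ends; Aoife is clear from here.
Lucia starts before Dmitri ends → Dmitri and Lucia overlap.
Yusuf starts before Dmitri ends → Dmitri and Yusuf overlap.
Yusuf starts before Lucia ends → Lucia and Yusuf overlap.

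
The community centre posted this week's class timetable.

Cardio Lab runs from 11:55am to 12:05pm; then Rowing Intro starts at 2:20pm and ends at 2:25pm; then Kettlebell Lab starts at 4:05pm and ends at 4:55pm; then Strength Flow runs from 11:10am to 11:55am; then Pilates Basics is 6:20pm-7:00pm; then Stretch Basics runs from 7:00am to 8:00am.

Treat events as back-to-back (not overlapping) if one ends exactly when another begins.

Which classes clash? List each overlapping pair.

Check each pair: they overlap iff neither finishes before the other starts.
Sorted by start: Stretch Basics, Strength Flow, Cardio Lab, Rowing Intro, Kettlebell Lab, Pilates Basics.
Strength Flow starts after Stretch Basics ends, so nothing later overlaps Stretch Basics either.
Cardio Lab starts exactly when Strength Flow ends (back-to-back, no overlap), so nothing later overlaps Strength Flow either.
Rowing Intro starts after Cardio Lab ends, so nothing later overlaps Cardio Lab either.
Kettlebell Lab starts after Rowing Intro ends, so nothing later overlaps Rowing Intro either.
Pilates Basics starts after Kettlebell Lab ends.

no overlapping pairs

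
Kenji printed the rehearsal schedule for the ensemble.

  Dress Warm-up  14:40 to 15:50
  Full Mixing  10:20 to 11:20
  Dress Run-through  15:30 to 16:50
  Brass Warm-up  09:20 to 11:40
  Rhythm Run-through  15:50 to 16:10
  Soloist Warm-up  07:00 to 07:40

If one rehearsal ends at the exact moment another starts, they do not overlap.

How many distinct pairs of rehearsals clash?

Sorted by start: Soloist Warm-up, Brass Warm-up, Full Mixing, Dress Warm-up, Dress Run-through, Rhythm Run-through.
Brass Warm-up starts after Soloist Warm-up ends, so Soloist Warm-up has no further overlaps.
Full Mixing starts before Brass Warm-up ends → Brass Warm-up and Full Mixing overlap.
Dress Warm-up starts after Brass Warm-up ends, so Brass Warm-up has no further overlaps.
Dress Warm-up starts after Full Mixing ends, so Full Mixing has no further overlaps.
Dress Run-through starts before Dress Warm-up ends → Dress Warm-up and Dress Run-through overlap.
Rhythm Run-through starts exactly when Dress Warm-up ends (back-to-back, no overlap).
Rhythm Run-through starts before Dress Run-through ends → Dress Run-through and Rhythm Run-through overlap.
Overlapping pairs: Brass Warm-up & Full Mixing, Dress Run-through & Dress Warm-up, Dress Run-through & Rhythm Run-through — 3 in total.

3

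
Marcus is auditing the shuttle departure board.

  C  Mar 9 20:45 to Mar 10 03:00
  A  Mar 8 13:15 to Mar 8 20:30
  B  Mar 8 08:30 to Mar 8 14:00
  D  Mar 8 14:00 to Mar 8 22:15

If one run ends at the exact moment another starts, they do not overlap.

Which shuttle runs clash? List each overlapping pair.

Two intervals overlap when each starts before the other ends.
Sorted by start: B, A, D, C.
A starts before B ends → B and A overlap.
D starts exactly when B ends (back-to-back, no overlap); B is clear from here.
D starts before A ends → A and D overlap.
C starts after A ends.
C starts after D ends.

A & B, A & D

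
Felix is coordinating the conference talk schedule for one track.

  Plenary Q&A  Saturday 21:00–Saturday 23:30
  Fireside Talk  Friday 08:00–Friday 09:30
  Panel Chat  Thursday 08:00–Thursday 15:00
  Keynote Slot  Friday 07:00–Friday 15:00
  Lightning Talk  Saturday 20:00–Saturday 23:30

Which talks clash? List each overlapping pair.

Fireside Talk & Keynote Slot, Lightning Talk & Plenary Q&A

Sorted by start: Panel Chat, Keynote Slot, Fireside Talk, Lightning Talk, Plenary Q&A.
Keynote Slot starts after Panel Chat ends; Panel Chat is clear from here.
Fireside Talk starts before Keynote Slot ends → Keynote Slot and Fireside Talk overlap.
Lightning Talk starts after Keynote Slot ends; Keynote Slot is clear from here.
Lightning Talk starts after Fireside Talk ends; Fireside Talk is clear from here.
Plenary Q&A starts before Lightning Talk ends → Lightning Talk and Plenary Q&A overlap.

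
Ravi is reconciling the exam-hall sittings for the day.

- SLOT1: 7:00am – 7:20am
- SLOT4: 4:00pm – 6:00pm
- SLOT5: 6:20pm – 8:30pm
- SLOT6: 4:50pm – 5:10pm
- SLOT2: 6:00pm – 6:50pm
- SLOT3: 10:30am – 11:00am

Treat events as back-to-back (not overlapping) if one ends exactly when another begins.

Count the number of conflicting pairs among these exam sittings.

Sorted by start: SLOT1, SLOT3, SLOT4, SLOT6, SLOT2, SLOT5.
SLOT3 starts after SLOT1 ends; SLOT1 is clear from here.
SLOT4 starts after SLOT3 ends; SLOT3 is clear from here.
SLOT6 starts before SLOT4 ends → SLOT4 and SLOT6 overlap.
SLOT2 starts exactly when SLOT4 ends (back-to-back, no overlap); SLOT4 is clear from here.
SLOT2 starts after SLOT6 ends; SLOT6 is clear from here.
SLOT5 starts before SLOT2 ends → SLOT2 and SLOT5 overlap.
Overlapping pairs: SLOT2 & SLOT5, SLOT4 & SLOT6 — 2 in total.

2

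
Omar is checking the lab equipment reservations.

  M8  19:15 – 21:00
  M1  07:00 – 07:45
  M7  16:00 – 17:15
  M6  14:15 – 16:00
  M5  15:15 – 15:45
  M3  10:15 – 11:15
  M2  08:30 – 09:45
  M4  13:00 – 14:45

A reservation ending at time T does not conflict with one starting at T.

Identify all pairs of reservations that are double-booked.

M4 & M6, M5 & M6

Two intervals overlap when each starts before the other ends.
Sorted by start: M1, M2, M3, M4, M6, M5, M7, M8.
M2 starts after M1 ends, so nothing later overlaps M1 either.
M3 starts after M2 ends, so nothing later overlaps M2 either.
M4 starts after M3 ends, so nothing later overlaps M3 either.
M6 starts before M4 ends → M4 and M6 overlap.
M5 starts after M4 ends, so nothing later overlaps M4 either.
M5 starts before M6 ends → M6 and M5 overlap.
M7 starts exactly when M6 ends (back-to-back, no overlap), so nothing later overlaps M6 either.
M7 starts after M5 ends, so nothing later overlaps M5 either.
M8 starts after M7 ends.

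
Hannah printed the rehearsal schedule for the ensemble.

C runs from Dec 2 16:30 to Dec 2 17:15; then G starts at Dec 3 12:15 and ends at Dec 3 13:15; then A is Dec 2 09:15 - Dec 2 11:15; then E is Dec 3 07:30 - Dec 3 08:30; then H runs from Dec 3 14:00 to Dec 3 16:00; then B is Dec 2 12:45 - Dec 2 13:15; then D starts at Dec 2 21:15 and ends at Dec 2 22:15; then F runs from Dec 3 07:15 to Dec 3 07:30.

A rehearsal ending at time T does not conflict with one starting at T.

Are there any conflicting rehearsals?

Sorted by start: A, B, C, D, F, E, G, H.
B starts after A ends — done with A.
C starts after B ends — done with B.
D starts after C ends — done with C.
F starts after D ends — done with D.
E starts exactly when F ends (back-to-back, no overlap) — done with F.
G starts after E ends — done with E.
H starts after G ends.
Every pair is clear; the schedule has no overlaps.

No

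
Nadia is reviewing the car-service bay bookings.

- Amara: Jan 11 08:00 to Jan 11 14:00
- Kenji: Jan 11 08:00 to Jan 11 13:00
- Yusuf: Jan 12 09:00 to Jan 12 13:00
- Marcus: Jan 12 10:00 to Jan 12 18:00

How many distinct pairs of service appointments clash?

2

Two intervals overlap when each starts before the other ends.
Sorted by start: Amara, Kenji, Yusuf, Marcus.
Kenji starts before Amara ends → Amara and Kenji overlap.
Yusuf starts after Amara ends, so nothing later overlaps Amara either.
Yusuf starts after Kenji ends, so nothing later overlaps Kenji either.
Marcus starts before Yusuf ends → Yusuf and Marcus overlap.
Overlapping pairs: Amara & Kenji, Marcus & Yusuf — 2 in total.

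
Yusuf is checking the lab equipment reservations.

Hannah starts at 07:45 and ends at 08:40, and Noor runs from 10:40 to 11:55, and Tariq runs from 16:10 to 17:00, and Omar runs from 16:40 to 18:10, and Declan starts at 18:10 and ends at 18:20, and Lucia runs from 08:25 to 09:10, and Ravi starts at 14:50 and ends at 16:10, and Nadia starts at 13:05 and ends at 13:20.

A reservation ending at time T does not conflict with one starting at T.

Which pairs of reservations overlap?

Sorted by start: Hannah, Lucia, Noor, Nadia, Ravi, Tariq, Omar, Declan.
Lucia starts before Hannah ends → Hannah and Lucia overlap.
Noor starts after Hannah ends; Hannah is clear from here.
Noor starts after Lucia ends; Lucia is clear from here.
Nadia starts after Noor ends; Noor is clear from here.
Ravi starts after Nadia ends; Nadia is clear from here.
Tariq starts exactly when Ravi ends (back-to-back, no overlap); Ravi is clear from here.
Omar starts before Tariq ends → Tariq and Omar overlap.
Declan starts after Tariq ends.
Declan starts exactly when Omar ends (back-to-back, no overlap).

Hannah & Lucia, Omar & Tariq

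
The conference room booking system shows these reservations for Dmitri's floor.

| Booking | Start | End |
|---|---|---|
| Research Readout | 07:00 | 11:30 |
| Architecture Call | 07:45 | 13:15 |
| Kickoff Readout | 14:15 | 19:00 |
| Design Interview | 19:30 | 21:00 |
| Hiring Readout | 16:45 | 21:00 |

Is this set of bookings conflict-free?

No

Sorted by start: Research Readout, Architecture Call, Kickoff Readout, Hiring Readout, Design Interview.
Architecture Call starts before Research Readout ends → Research Readout and Architecture Call overlap.
That's a conflict, so the schedule is not conflict-free.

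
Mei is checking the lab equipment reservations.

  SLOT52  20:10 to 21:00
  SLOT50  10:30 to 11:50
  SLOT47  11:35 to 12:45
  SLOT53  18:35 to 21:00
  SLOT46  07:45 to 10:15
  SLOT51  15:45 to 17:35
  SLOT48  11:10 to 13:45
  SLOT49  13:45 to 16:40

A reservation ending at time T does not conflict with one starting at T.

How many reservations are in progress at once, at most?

Sweep the timeline, counting +1 at each start and −1 at each end (ends before starts at a tie):
07:45 start SLOT46 → 1
10:15 end SLOT46 → 0
10:30 start SLOT50 → 1
11:10 start SLOT48 → 2
11:35 start SLOT47 → 3
11:50 end SLOT50 → 2
12:45 end SLOT47 → 1
13:45 end SLOT48 → 0
13:45 start SLOT49 → 1
15:45 start SLOT51 → 2
16:40 end SLOT49 → 1
17:35 end SLOT51 → 0
18:35 start SLOT53 → 1
20:10 start SLOT52 → 2
21:00 end SLOT52 → 1
21:00 end SLOT53 → 0
Peak is 3, at 11:35 (SLOT47, SLOT48, SLOT50).

3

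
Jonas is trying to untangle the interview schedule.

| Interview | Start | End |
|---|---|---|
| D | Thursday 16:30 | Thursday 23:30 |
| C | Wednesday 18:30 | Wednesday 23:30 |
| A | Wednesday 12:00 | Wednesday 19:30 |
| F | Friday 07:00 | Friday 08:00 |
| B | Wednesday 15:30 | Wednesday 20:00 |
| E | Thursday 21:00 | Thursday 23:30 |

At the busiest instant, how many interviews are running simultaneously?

3

Sort all start/end points and keep a running count:
Wednesday 12:00 start A → 1
Wednesday 15:30 start B → 2
Wednesday 18:30 start C → 3
Wednesday 19:30 end A → 2
Wednesday 20:00 end B → 1
Wednesday 23:30 end C → 0
Thursday 16:30 start D → 1
Thursday 21:00 start E → 2
Thursday 23:30 end D → 1
Thursday 23:30 end E → 0
Friday 07:00 start F → 1
Friday 08:00 end F → 0
Peak is 3, at Wednesday 18:30 (A, B, C).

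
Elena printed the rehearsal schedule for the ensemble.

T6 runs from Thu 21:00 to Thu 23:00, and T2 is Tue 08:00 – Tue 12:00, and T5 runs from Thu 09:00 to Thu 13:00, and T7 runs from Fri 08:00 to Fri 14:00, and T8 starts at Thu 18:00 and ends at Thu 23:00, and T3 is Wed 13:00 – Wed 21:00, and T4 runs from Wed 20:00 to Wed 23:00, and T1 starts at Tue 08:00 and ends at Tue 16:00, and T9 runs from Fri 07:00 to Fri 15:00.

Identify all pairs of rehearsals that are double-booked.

T1 & T2, T3 & T4, T6 & T8, T7 & T9

Two intervals overlap when each starts before the other ends.
Sorted by start: T1, T2, T3, T4, T5, T8, T6, T9, T7.
T2 starts before T1 ends → T1 and T2 overlap.
T3 starts after T1 ends; T1 is clear from here.
T3 starts after T2 ends; T2 is clear from here.
T4 starts before T3 ends → T3 and T4 overlap.
T5 starts after T3 ends; T3 is clear from here.
T5 starts after T4 ends; T4 is clear from here.
T8 starts after T5 ends; T5 is clear from here.
T6 starts before T8 ends → T8 and T6 overlap.
T9 starts after T8 ends; T8 is clear from here.
T9 starts after T6 ends; T6 is clear from here.
T7 starts before T9 ends → T9 and T7 overlap.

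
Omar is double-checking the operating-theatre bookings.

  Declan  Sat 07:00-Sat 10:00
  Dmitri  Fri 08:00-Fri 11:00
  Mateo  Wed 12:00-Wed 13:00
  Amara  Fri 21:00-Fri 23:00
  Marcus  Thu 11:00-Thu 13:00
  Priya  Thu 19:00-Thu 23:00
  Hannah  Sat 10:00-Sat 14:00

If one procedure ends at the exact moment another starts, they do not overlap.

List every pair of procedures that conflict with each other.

no conflicts

Sorted by start: Mateo, Marcus, Priya, Dmitri, Amara, Declan, Hannah.
Marcus starts after Mateo ends, so Mateo has no further overlaps.
Priya starts after Marcus ends, so Marcus has no further overlaps.
Dmitri starts after Priya ends, so Priya has no further overlaps.
Amara starts after Dmitri ends, so Dmitri has no further overlaps.
Declan starts after Amara ends, so Amara has no further overlaps.
Hannah starts exactly when Declan ends (back-to-back, no overlap).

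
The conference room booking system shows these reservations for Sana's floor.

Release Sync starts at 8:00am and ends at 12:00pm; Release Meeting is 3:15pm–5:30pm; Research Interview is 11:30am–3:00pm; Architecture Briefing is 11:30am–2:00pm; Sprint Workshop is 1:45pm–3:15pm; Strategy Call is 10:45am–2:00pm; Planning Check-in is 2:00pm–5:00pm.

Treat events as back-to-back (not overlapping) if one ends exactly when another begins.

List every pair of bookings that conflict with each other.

Sorted by start: Release Sync, Strategy Call, Architecture Briefing, Research Interview, Sprint Workshop, Planning Check-in, Release Meeting.
Strategy Call starts before Release Sync ends → Release Sync and Strategy Call overlap.
Architecture Briefing starts before Release Sync ends → Release Sync and Architecture Briefing overlap.
Research Interview starts before Release Sync ends → Release Sync and Research Interview overlap.
Sprint Workshop starts after Release Sync ends — done with Release Sync.
Architecture Briefing starts before Strategy Call ends → Strategy Call and Architecture Briefing overlap.
Research Interview starts before Strategy Call ends → Strategy Call and Research Interview overlap.
Sprint Workshop starts before Strategy Call ends → Strategy Call and Sprint Workshop overlap.
Planning Check-in starts exactly when Strategy Call ends (back-to-back, no overlap) — done with Strategy Call.
Research Interview starts before Architecture Briefing ends → Architecture Briefing and Research Interview overlap.
Sprint Workshop starts before Architecture Briefing ends → Architecture Briefing and Sprint Workshop overlap.
Planning Check-in starts exactly when Architecture Briefing ends (back-to-back, no overlap) — done with Architecture Briefing.
Sprint Workshop starts before Research Interview ends → Research Interview and Sprint Workshop overlap.
Planning Check-in starts before Research Interview ends → Research Interview and Planning Check-in overlap.
Release Meeting starts after Research Interview ends.
Planning Check-in starts before Sprint Workshop ends → Sprint Workshop and Planning Check-in overlap.
Release Meeting starts exactly when Sprint Workshop ends (back-to-back, no overlap).
Release Meeting starts before Planning Check-in ends → Planning Check-in and Release Meeting overlap.

Architecture Briefing & Release Sync, Architecture Briefing & Research Interview, Architecture Briefing & Sprint Workshop, Architecture Briefing & Strategy Call, Planning Check-in & Release Meeting, Planning Check-in & Research Interview, Planning Check-in & Sprint Workshop, Release Sync & Research Interview, Release Sync & Strategy Call, Research Interview & Sprint Workshop, Research Interview & Strategy Call, Sprint Workshop & Strategy Call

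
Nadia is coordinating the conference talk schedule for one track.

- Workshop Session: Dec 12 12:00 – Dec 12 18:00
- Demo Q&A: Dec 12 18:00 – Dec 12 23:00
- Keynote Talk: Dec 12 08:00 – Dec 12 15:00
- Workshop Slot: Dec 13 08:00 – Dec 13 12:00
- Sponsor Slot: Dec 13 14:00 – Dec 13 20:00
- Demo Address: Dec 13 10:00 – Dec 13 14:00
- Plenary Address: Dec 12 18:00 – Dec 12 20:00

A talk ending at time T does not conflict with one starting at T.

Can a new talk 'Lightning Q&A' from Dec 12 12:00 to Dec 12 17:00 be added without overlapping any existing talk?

Keynote Talk: starts Dec 12 08:00 before Lightning Q&A ends Dec 12 17:00, and ends Dec 12 15:00 after Lightning Q&A starts Dec 12 12:00 → overlap.
Workshop Session: starts Dec 12 12:00 before Lightning Q&A ends Dec 12 17:00, and ends Dec 12 18:00 after Lightning Q&A starts Dec 12 12:00 → overlap.
Demo Q&A: starts Dec 12 18:00 at or after Lightning Q&A ends Dec 12 17:00 → clear.
Plenary Address: starts Dec 12 18:00 at or after Lightning Q&A ends Dec 12 17:00 → clear.
Workshop Slot: starts Dec 13 08:00 at or after Lightning Q&A ends Dec 12 17:00 → clear.
Demo Address: starts Dec 13 10:00 at or after Lightning Q&A ends Dec 12 17:00 → clear.
Sponsor Slot: starts Dec 13 14:00 at or after Lightning Q&A ends Dec 12 17:00 → clear.
Lightning Q&A overlaps Keynote Talk, Workshop Session.

No — it overlaps Keynote Talk, Workshop Session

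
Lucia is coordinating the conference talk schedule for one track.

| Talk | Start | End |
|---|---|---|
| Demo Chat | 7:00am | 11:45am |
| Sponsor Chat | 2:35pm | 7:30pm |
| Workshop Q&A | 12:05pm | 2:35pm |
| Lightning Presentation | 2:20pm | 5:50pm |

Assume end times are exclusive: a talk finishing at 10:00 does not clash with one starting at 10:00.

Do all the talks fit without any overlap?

No

Two intervals overlap when each starts before the other ends.
Sorted by start: Demo Chat, Workshop Q&A, Lightning Presentation, Sponsor Chat.
Workshop Q&A starts after Demo Chat ends, so Demo Chat has no further overlaps.
Lightning Presentation starts before Workshop Q&A ends → Workshop Q&A and Lightning Presentation overlap.
That's a conflict, so the schedule is not conflict-free.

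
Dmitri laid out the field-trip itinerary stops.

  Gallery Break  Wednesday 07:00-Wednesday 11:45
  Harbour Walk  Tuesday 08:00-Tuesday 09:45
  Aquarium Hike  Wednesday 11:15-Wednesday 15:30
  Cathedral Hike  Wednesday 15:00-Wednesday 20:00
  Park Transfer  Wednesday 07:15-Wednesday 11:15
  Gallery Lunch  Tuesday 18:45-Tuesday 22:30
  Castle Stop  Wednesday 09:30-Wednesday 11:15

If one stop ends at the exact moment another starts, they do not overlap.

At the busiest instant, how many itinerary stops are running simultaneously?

3

Sweep the timeline, counting +1 at each start and −1 at each end (ends before starts at a tie):
Tuesday 08:00 start Harbour Walk → 1
Tuesday 09:45 end Harbour Walk → 0
Tuesday 18:45 start Gallery Lunch → 1
Tuesday 22:30 end Gallery Lunch → 0
Wednesday 07:00 start Gallery Break → 1
Wednesday 07:15 start Park Transfer → 2
Wednesday 09:30 start Castle Stop → 3
Wednesday 11:15 end Castle Stop → 2
Wednesday 11:15 end Park Transfer → 1
Wednesday 11:15 start Aquarium Hike → 2
Wednesday 11:45 end Gallery Break → 1
Wednesday 15:00 start Cathedral Hike → 2
Wednesday 15:30 end Aquarium Hike → 1
Wednesday 20:00 end Cathedral Hike → 0
Peak is 3, at Wednesday 09:30 (Castle Stop, Gallery Break, Park Transfer).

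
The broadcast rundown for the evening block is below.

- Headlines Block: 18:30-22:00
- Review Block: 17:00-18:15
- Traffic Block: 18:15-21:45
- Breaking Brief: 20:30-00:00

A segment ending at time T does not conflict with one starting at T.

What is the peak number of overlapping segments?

3

Sort all start/end points and keep a running count:
17:00 start Review Block → 1
18:15 end Review Block → 0
18:15 start Traffic Block → 1
18:30 start Headlines Block → 2
20:30 start Breaking Brief → 3
21:45 end Traffic Block → 2
22:00 end Headlines Block → 1
00:00 end Breaking Brief → 0
Peak is 3, at 20:30 (Breaking Brief, Headlines Block, Traffic Block).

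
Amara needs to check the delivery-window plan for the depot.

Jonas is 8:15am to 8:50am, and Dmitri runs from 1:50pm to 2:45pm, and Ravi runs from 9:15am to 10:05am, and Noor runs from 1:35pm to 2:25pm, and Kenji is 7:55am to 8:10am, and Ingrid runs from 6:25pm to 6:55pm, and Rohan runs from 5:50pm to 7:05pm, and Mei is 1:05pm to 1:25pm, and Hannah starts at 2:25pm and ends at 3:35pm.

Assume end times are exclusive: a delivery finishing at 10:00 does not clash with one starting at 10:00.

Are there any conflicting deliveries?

Sorted by start: Kenji, Jonas, Ravi, Mei, Noor, Dmitri, Hannah, Rohan, Ingrid.
Jonas starts after Kenji ends, so nothing later overlaps Kenji either.
Ravi starts after Jonas ends, so nothing later overlaps Jonas either.
Mei starts after Ravi ends, so nothing later overlaps Ravi either.
Noor starts after Mei ends, so nothing later overlaps Mei either.
Dmitri starts before Noor ends → Noor and Dmitri overlap.
That's a conflict, so the schedule is not conflict-free.

Yes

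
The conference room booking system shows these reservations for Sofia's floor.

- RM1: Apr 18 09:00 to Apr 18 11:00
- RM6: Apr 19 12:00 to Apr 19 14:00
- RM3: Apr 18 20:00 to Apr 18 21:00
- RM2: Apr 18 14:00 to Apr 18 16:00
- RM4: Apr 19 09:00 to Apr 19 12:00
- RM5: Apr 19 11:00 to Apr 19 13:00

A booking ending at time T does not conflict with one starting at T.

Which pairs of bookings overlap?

Sorted by start: RM1, RM2, RM3, RM4, RM5, RM6.
RM2 starts after RM1 ends, so nothing later overlaps RM1 either.
RM3 starts after RM2 ends, so nothing later overlaps RM2 either.
RM4 starts after RM3 ends, so nothing later overlaps RM3 either.
RM5 starts before RM4 ends → RM4 and RM5 overlap.
RM6 starts exactly when RM4 ends (back-to-back, no overlap).
RM6 starts before RM5 ends → RM5 and RM6 overlap.

RM4 & RM5, RM5 & RM6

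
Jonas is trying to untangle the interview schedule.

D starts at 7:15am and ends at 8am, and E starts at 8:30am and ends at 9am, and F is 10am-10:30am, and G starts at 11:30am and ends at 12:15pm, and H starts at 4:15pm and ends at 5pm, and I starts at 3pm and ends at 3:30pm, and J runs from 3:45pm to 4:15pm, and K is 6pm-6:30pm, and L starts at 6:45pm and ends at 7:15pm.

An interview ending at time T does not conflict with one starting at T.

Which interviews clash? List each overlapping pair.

no overlapping pairs

Sorted by start: D, E, F, G, I, J, H, K, L.
E starts after D ends; D is clear from here.
F starts after E ends; E is clear from here.
G starts after F ends; F is clear from here.
I starts after G ends; G is clear from here.
J starts after I ends; I is clear from here.
H starts exactly when J ends (back-to-back, no overlap); J is clear from here.
K starts after H ends; H is clear from here.
L starts after K ends.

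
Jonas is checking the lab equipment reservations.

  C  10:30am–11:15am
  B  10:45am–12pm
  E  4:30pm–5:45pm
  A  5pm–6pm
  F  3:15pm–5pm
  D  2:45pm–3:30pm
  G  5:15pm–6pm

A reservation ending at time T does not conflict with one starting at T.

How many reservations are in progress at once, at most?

3

Walk through starts and ends in time order (an end at T is processed before a start at T):
10:30am start C → 1
10:45am start B → 2
11:15am end C → 1
12pm end B → 0
2:45pm start D → 1
3:15pm start F → 2
3:30pm end D → 1
4:30pm start E → 2
5pm end F → 1
5pm start A → 2
5:15pm start G → 3
5:45pm end E → 2
6pm end A → 1
6pm end G → 0
Peak is 3, at 5:15pm (A, E, G).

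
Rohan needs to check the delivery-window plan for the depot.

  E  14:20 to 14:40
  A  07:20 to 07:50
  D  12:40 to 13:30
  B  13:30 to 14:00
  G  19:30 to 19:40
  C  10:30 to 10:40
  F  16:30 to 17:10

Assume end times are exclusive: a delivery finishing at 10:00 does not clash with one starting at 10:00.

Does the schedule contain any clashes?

Sorted by start: A, C, D, B, E, F, G.
C starts after A ends; A is clear from here.
D starts after C ends; C is clear from here.
B starts exactly when D ends (back-to-back, no overlap); D is clear from here.
E starts after B ends; B is clear from here.
F starts after E ends; E is clear from here.
G starts after F ends.
Every pair is clear; the schedule has no overlaps.

No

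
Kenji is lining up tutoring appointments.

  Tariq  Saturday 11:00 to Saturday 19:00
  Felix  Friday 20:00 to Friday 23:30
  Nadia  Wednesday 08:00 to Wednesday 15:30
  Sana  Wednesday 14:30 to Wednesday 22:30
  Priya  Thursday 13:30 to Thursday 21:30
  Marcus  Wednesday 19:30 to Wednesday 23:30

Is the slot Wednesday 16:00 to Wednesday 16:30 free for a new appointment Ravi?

Nadia: ends Wednesday 15:30 at or before Ravi starts Wednesday 16:00 → clear.
Sana: starts Wednesday 14:30 before Ravi ends Wednesday 16:30, and ends Wednesday 22:30 after Ravi starts Wednesday 16:00 → overlap.
Marcus: starts Wednesday 19:30 at or after Ravi ends Wednesday 16:30 → clear.
Priya: starts Thursday 13:30 at or after Ravi ends Wednesday 16:30 → clear.
Felix: starts Friday 20:00 at or after Ravi ends Wednesday 16:30 → clear.
Tariq: starts Saturday 11:00 at or after Ravi ends Wednesday 16:30 → clear.
Ravi overlaps Sana.

No — it overlaps Sana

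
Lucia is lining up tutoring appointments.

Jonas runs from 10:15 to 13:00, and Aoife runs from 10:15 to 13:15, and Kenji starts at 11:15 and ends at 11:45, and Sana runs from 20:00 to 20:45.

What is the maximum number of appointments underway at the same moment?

3

Sort all start/end points and keep a running count:
10:15 start Aoife → 1
10:15 start Jonas → 2
11:15 start Kenji → 3
11:45 end Kenji → 2
13:00 end Jonas → 1
13:15 end Aoife → 0
20:00 start Sana → 1
20:45 end Sana → 0
Peak is 3, at 11:15 (Aoife, Jonas, Kenji).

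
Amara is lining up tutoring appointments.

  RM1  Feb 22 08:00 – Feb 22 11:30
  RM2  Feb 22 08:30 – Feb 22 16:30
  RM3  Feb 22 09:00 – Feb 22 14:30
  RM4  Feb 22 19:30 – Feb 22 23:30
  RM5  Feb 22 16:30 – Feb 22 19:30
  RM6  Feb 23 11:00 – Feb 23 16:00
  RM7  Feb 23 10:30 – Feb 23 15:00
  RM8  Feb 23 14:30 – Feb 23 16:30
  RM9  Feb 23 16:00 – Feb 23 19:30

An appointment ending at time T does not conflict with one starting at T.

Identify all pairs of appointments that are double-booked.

RM1 & RM2, RM1 & RM3, RM2 & RM3, RM6 & RM7, RM6 & RM8, RM7 & RM8, RM8 & RM9

Sorted by start: RM1, RM2, RM3, RM5, RM4, RM7, RM6, RM8, RM9.
RM2 starts before RM1 ends → RM1 and RM2 overlap.
RM3 starts before RM1 ends → RM1 and RM3 overlap.
RM5 starts after RM1 ends, so RM1 has no further overlaps.
RM3 starts before RM2 ends → RM2 and RM3 overlap.
RM5 starts exactly when RM2 ends (back-to-back, no overlap), so RM2 has no further overlaps.
RM5 starts after RM3 ends, so RM3 has no further overlaps.
RM4 starts exactly when RM5 ends (back-to-back, no overlap), so RM5 has no further overlaps.
RM7 starts after RM4 ends, so RM4 has no further overlaps.
RM6 starts before RM7 ends → RM7 and RM6 overlap.
RM8 starts before RM7 ends → RM7 and RM8 overlap.
RM9 starts after RM7 ends.
RM8 starts before RM6 ends → RM6 and RM8 overlap.
RM9 starts exactly when RM6 ends (back-to-back, no overlap).
RM9 starts before RM8 ends → RM8 and RM9 overlap.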